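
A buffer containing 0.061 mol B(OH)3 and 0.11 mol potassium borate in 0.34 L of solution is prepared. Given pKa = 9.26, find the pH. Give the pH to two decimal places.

pH = pKa + log([A⁻]/[HA]) = 9.26 + log(0.11/0.061)
pH = 9.26 + (+0.256) = 9.52

pH = 9.52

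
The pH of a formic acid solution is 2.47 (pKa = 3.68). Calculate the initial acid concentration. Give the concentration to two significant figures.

[H+] = 10^(-2.47) = 3.39 × 10^-3 M = x
Ka = 10^(−3.68) = 2.09 × 10^-4
Ka = x²/(C₀ − x) ⇒ C₀ = x + x²/Ka
C₀ = 3.39 × 10^-3 + (3.39 × 10^-3)²/(2.09 × 10^-4) = 5.84 × 10^-2 M

C₀ = 5.8 × 10^-2 M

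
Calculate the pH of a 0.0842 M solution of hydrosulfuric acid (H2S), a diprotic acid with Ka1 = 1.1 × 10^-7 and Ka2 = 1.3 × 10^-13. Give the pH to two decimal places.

Since Ka1 ≫ Ka2, the first ionization dominates [H+].
Ka1 = x²/(0.0842 − x) = 1.1 × 10^-7
x ≈ √(1.1 × 10^-7 × 0.0842) = 9.62 × 10^-5 M
pH = −log(9.62 × 10^-5) = 4.02

pH = 4.02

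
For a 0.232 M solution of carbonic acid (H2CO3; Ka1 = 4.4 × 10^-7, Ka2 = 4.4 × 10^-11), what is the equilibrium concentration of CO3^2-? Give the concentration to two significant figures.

First ionization gives [H+] ≈ [HCO3-] = 3.19 × 10^-4 M.
Second step: Ka2 = [H+][CO3^2-]/[HCO3-] ≈ [CO3^2-] (since [H+] ≈ [HCO3-]).
So [CO3^2-] ≈ Ka2.

4.4 × 10^-11 M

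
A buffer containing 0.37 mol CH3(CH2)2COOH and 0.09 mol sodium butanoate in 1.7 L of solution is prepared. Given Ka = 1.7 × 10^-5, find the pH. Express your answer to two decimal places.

pKa = −log(1.7 × 10^-5) = 4.770
pH = pKa + log([A⁻]/[HA]) = 4.770 + log(0.09/0.37)
pH = 4.770 + (-0.614) = 4.16

pH = 4.16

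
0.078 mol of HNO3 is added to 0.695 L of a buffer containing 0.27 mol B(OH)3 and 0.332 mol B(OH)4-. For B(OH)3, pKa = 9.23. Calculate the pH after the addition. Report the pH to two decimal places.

After neutralization: n(B(OH)3) = 0.348 mol, n(B(OH)4-) = 0.254 mol.
pH = pKa + log(n_B(OH)4-/n_B(OH)3) = 9.23 + log(0.254/0.348) = 9.23 + (-0.137)

pH = 9.09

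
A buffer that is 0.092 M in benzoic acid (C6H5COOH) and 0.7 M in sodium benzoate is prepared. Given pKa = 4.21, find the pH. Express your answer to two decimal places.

pH = 5.09

Using pH = pKa + log([base]/[acid]) with [base]/[acid] = 0.7/0.092:
pH = 4.21 + (+0.881) = 5.09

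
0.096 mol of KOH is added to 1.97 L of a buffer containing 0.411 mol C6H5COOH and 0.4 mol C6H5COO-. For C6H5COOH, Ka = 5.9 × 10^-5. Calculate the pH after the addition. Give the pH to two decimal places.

OH- converts C6H5COOH to C6H5COO-: C6H5COOH → 0.315 mol, C6H5COO- → 0.496 mol.
pKa = −log(5.9 × 10^-5) = 4.229
pH = pKa + log(n_C6H5COO-/n_C6H5COOH) = 4.229 + log(0.496/0.315) = 4.229 + (+0.197)

pH = 4.43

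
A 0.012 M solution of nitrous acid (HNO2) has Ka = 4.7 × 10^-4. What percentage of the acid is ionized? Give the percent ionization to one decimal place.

HNO2 ⇌ NO2- + H+; let x = [H+] at equilibrium.
Solve x² + 0.00047x − 5.64e-06 = 0 → x = 2.15 × 10^-3 M
% ionization = x/C₀ × 100% = 2.15 × 10^-3/0.012 × 100% = 17.9%

17.9%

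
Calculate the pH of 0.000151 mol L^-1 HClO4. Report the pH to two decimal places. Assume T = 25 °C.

HClO4 is a strong acid and dissociates completely, so [H+] = 0.000151 M.
pH = -log(0.000151) = 3.82

pH = 3.82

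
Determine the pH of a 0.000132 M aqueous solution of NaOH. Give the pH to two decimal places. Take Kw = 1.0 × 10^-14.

pH = 10.12

NaOH is a strong base; [OH-] = 0.000132 M.
pOH = -log(0.000132) = 3.88
pH = 14.00 - 3.88 = 10.12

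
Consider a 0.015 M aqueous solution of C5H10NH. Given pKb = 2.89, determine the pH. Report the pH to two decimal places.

C5H10NH + H2O ⇌ C5H10NH2+ + OH-
Kb = 10^(−2.89) = 1.29 × 10^-3
From the ICE table, Kb = x²/(0.015 − x) = 1.29 × 10^-3.
The 5% rule fails; solving x² + Kb·x − Kb·C₀ = 0 exactly:
x = [−0.00129 + √(0.00129² + 7.74e-05)]/2 = 3.80 × 10^-3 M
pOH = 2.42, so pH = 14.00 − pOH = 11.58

pH = 11.58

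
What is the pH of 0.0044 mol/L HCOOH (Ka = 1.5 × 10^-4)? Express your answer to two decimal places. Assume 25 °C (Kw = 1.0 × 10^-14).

HCOOH ⇌ HCOO- + H+
Ka = [H+]²/(0.0044 − [H+]) = 1.5 × 10^-4
The 5% rule fails; solving [H+]² + Ka·[H+] − Ka·C₀ = 0 exactly:
[H+] = [−0.00015 + √(0.00015² + 2.64e-06)]/2 = 7.41 × 10^-4 M
pH = −log(7.41 × 10^-4) = 3.13

pH = 3.13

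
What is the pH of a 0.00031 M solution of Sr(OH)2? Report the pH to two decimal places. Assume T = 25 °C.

Sr(OH)2 is a strong base (each formula unit releases 2 OH-); [OH-] = 0.00062 M.
pOH = -log(0.00062) = 3.21
pH = 14.00 - 3.21 = 10.79

pH = 10.79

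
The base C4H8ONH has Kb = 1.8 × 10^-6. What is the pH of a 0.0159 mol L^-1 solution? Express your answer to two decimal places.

pH = 10.23

C4H8ONH + H2O ⇌ C4H8ONH2+ + OH-
Kb = x²/(0.0159 − x) = 1.8 × 10^-6
Assume x ≪ 0.0159: x ≈ √(1.8 × 10^-6 × 0.0159) = 1.69 × 10^-4 M
pOH = −log(1.69 × 10^-4) = 3.77; pH = 14.00 − 3.77 = 10.23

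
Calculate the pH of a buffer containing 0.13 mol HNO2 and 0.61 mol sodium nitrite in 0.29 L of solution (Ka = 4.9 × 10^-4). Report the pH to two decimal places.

pH = 3.98

pKa = −log(4.9 × 10^-4) = 3.310
pH = pKa + log([A⁻]/[HA]) = 3.310 + log(0.61/0.13)
pH = 3.310 + (+0.671) = 3.98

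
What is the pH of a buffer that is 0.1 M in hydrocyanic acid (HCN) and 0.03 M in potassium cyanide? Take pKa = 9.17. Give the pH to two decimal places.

Henderson–Hasselbalch: pH = pKa + log([CN-]/[HCN]) = 9.17 + log(0.03/0.1)
pH = 9.17 + (-0.523) = 8.65

pH = 8.65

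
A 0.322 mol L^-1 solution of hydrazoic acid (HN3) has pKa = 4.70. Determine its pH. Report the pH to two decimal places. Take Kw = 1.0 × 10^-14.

HN3 ⇌ N3- + H+
Ka = 10^(−4.70) = 2.00 × 10^-5
From the ICE table, Ka = x²/(0.322 − x) = 2.00 × 10^-5.
Assume x ≪ 0.322: x ≈ √(2.00 × 10^-5 × 0.322) = 2.54 × 10^-3 M
pH = −log(2.54 × 10^-3) = 2.60

pH = 2.60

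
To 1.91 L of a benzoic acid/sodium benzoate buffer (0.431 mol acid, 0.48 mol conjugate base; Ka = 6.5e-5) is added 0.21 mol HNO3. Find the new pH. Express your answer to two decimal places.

Added H+ converts C6H5COO- to C6H5COOH: C6H5COOH → 0.641 mol, C6H5COO- → 0.27 mol.
pKa = −log(6.5 × 10^-5) = 4.187
pH = pKa + log([A⁻]/[HA]) = 4.187 + log(0.27/0.641) = 4.187 -0.375

pH = 3.81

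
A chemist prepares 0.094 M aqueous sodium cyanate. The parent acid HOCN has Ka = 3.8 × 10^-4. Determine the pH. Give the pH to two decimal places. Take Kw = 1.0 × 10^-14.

OCN- is the conjugate base of the weak acid HOCN.
Kb = Kw/Ka = 1.0×10^-14 / 3.8 × 10^-4 = 2.63 × 10^-11
From the ICE table, Kb = [OH-]²/(0.094 − [OH-]) = 2.63 × 10^-11.
Neglecting [OH-] in the denominator: [OH-] = √(2.63 × 10^-11 × 0.094) = 1.57 × 10^-6 M
pOH = −log(1.57 × 10^-6) = 5.80; pH = 14.00 − 5.80 = 8.20

pH = 8.20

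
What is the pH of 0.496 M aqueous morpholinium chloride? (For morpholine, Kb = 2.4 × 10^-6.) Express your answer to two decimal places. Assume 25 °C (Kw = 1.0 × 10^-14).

pH = 4.34

C4H8ONH2+ is the conjugate acid of the weak base C4H8ONH.
Ka = Kw/Kb = 1.0×10^-14 / 2.4 × 10^-6 = 4.17 × 10^-9
Let x = [H+] at equilibrium. Ka = x²/(0.496 − x).
Since Ka ≪ C₀, x ≈ √(Ka·C₀) = 4.55 × 10^-5 M.
(x/C₀ = 0.0092% < 5%, so the approximation holds.)
pH = −log(4.55 × 10^-5) = 4.34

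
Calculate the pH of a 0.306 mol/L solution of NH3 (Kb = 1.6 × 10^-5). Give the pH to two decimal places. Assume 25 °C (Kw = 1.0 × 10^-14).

pH = 11.34

NH3 + H2O ⇌ NH4+ + OH-
From the ICE table, Kb = [OH-]²/(0.306 − [OH-]) = 1.6 × 10^-5.
Since Kb ≪ C₀, [OH-] ≈ √(Kb·C₀) = 2.21 × 10^-3 M.
Check: 0.72% ionized — well under 5%, approximation valid.
pOH = 2.66, so pH = 14.00 − pOH = 11.34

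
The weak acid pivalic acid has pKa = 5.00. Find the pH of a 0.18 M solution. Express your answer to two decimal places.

(CH3)3CCOOH ⇌ (CH3)3CCOO- + H+
Ka = 10^(−5.00) = 1.00 × 10^-5
From the ICE table, Ka = [H+]²/(0.18 − [H+]) = 1.00 × 10^-5.
Since Ka ≪ C₀, [H+] ≈ √(Ka·C₀) = 1.34 × 10^-3 M.
Check: 0.75% ionized — well under 5%, approximation valid.
pH = −log(1.34 × 10^-3) = 2.87

pH = 2.87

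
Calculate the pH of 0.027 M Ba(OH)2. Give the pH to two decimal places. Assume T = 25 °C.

pH = 12.73

Ba(OH)2 is a strong base (each formula unit releases 2 OH-); [OH-] = 0.054 M.
pOH = -log(0.054) = 1.27
pH = 14.00 - 1.27 = 12.73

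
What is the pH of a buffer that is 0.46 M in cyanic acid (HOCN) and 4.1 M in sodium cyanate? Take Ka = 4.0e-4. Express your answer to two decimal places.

pH = 4.35

pKa = −log(4.0 × 10^-4) = 3.398
pH = pKa + log([A⁻]/[HA]) = 3.398 + log(4.1/0.46)
pH = 3.398 + (+0.950) = 4.35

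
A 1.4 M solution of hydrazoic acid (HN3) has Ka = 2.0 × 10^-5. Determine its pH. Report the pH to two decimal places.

pH = 2.28

HN3 ⇌ N3- + H+
Ka = x²/(1.4 − x) = 2.0 × 10^-5
Neglecting x in the denominator: x = √(2.0 × 10^-5 × 1.4) = 5.29 × 10^-3 M
pH = −log[H+] = −log(5.29 × 10^-3) = 2.28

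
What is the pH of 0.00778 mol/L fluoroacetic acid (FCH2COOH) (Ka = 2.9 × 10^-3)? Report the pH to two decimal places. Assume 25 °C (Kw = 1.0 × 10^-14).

FCH2COOH ⇌ FCH2COO- + H+
From the ICE table, Ka = [H+]²/(0.00778 − [H+]) = 2.9 × 10^-3.
[H+] is not negligible relative to C₀; solve [H+]² + 0.0029·[H+] − 2.26e-05 = 0.
[H+] = [−0.0029 + √(0.0029² + 9.02e-05)]/2 = 3.52 × 10^-3 M
pH = −log(3.52 × 10^-3) = 2.45

pH = 2.45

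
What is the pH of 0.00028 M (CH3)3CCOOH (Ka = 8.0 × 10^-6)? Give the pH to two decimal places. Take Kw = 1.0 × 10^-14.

pH = 4.36

(CH3)3CCOOH ⇌ (CH3)3CCOO- + H+
Let x = [H+] at equilibrium. Ka = x²/(0.00028 − x).
The 5% rule fails; solving x² + Ka·x − Ka·C₀ = 0 exactly:
x = [−8e-06 + √(8e-06² + 8.96e-09)]/2 = 4.35 × 10^-5 M
pH = −log[H+] = −log(4.35 × 10^-5) = 4.36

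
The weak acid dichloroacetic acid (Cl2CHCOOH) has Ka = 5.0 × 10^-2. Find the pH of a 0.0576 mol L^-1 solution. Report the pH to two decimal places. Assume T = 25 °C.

Cl2CHCOOH ⇌ Cl2CHCOO- + H+
From the ICE table, Ka = x²/(0.0576 − x) = 5.0 × 10^-2.
The 5% rule fails; solving x² + Ka·x − Ka·C₀ = 0 exactly:
x = [−0.05 + √(0.05² + 0.0115)]/2 = 3.42 × 10^-2 M
pH = −log(3.42 × 10^-2) = 1.47

pH = 1.47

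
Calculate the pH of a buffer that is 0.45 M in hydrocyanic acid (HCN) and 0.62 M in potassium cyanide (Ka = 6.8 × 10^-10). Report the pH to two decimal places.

pKa = −log(6.8 × 10^-10) = 9.167
pH = pKa + log([A⁻]/[HA]) = 9.167 + log(0.62/0.45)
pH = 9.167 + (+0.139) = 9.31

pH = 9.31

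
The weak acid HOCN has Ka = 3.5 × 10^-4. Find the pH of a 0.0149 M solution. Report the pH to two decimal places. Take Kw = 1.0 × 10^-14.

HOCN ⇌ OCN- + H+
Ka = [H+]²/(0.0149 − [H+]) = 3.5 × 10^-4
The 5% rule fails; solving [H+]² + Ka·[H+] − Ka·C₀ = 0 exactly:
[H+] = [−0.00035 + √(0.00035² + 2.09e-05)]/2 = 2.12 × 10^-3 M
pH = −log[H+] = −log(2.12 × 10^-3) = 2.67

pH = 2.67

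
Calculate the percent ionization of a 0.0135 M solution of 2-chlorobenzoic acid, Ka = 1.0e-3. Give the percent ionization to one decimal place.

23.8%

ClC6H4COOH ⇌ ClC6H4COO- + H+; let x = [H+] at equilibrium.
Ka = x²/(C₀ − x); solving the quadratic gives x = 3.21 × 10^-3 M.
Fraction ionized = 3.21 × 10^-3 / 0.0135 = 0.2378 → 23.8%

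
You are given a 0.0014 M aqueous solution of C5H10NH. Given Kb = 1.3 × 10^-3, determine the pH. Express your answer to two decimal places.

C5H10NH + H2O ⇌ C5H10NH2+ + OH-
Let x = [OH-] at equilibrium. Kb = x²/(0.0014 − x).
The 5% rule fails; solving x² + Kb·x − Kb·C₀ = 0 exactly:
x = [−0.0013 + √(0.0013² + 7.28e-06)]/2 = 8.47 × 10^-4 M
pOH = −log(8.47 × 10^-4) = 3.07; pH = 14.00 − 3.07 = 10.93

pH = 10.93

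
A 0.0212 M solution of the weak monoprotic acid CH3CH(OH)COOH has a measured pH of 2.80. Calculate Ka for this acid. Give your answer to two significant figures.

[H+] = 10^(-2.80) = 1.58 × 10^-3 M
At equilibrium [HA] = 0.0212 − 1.58 × 10^-3 = 1.96 × 10^-2 M
Ka = [H+][A-]/[HA] = (1.58 × 10^-3)² / 1.96 × 10^-2 = 1.3 × 10^-4

Ka = 1.3 × 10^-4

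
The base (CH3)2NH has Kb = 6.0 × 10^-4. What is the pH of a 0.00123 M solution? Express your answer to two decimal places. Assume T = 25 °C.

pH = 10.79

(CH3)2NH + H2O ⇌ (CH3)2NH2+ + OH-
From the ICE table, Kb = x²/(0.00123 − x) = 6.0 × 10^-4.
Here C₀/Kb ≈ 2.05, so the small-x approximation fails. Use the quadratic:
x = [−0.0006 + √(0.0006² + 2.95e-06)]/2 = 6.10 × 10^-4 M
pOH = 3.21, so pH = 14.00 − pOH = 10.79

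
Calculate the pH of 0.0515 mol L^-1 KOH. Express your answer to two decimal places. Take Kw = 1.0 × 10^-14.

KOH is a strong base; [OH-] = 0.0515 M.
pOH = -log(0.0515) = 1.29
pH = 14.00 - 1.29 = 12.71

pH = 12.71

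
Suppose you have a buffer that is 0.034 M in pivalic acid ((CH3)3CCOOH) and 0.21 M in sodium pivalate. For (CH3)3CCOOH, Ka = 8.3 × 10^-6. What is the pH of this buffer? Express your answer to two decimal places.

pKa = −log(8.3 × 10^-6) = 5.081
Henderson–Hasselbalch: pH = pKa + log([(CH3)3CCOO-]/[(CH3)3CCOOH]) = 5.081 + log(0.21/0.034)
pH = 5.081 + (+0.791) = 5.87

pH = 5.87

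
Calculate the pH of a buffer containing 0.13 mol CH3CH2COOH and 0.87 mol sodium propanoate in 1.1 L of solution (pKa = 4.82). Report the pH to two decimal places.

Henderson–Hasselbalch: pH = pKa + log([CH3CH2COO-]/[CH3CH2COOH]) = 4.82 + log(0.87/0.13)
pH = 4.82 + (+0.826) = 5.65

pH = 5.65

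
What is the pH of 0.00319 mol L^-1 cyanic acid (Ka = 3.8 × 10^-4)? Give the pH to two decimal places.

pH = 3.03

HOCN ⇌ OCN- + H+
Ka = [H+]²/(0.00319 − [H+]) = 3.8 × 10^-4
The 5% rule fails; solving [H+]² + Ka·[H+] − Ka·C₀ = 0 exactly:
[H+] = (−Ka + √(Ka² + 4·Ka·C₀))/2 = 9.27 × 10^-4 M
pH = −log(9.27 × 10^-4) = 3.03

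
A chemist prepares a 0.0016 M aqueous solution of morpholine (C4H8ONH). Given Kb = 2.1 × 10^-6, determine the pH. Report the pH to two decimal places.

pH = 9.76

C4H8ONH + H2O ⇌ C4H8ONH2+ + OH-
From the ICE table, Kb = [OH-]²/(0.0016 − [OH-]) = 2.1 × 10^-6.
Since Kb ≪ C₀, [OH-] ≈ √(Kb·C₀) = 5.80 × 10^-5 M.
([OH-]/C₀ = 3.6% < 5%, so the approximation holds.)
pOH = −log(5.80 × 10^-5) = 4.24; pH = 14.00 − 4.24 = 9.76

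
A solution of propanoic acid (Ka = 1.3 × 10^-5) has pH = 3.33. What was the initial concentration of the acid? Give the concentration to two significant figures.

[H+] = 10^(-3.33) = 4.68 × 10^-4 M = x
Ka = x²/(C₀ − x) ⇒ C₀ = x + x²/Ka
C₀ = 4.68 × 10^-4 + (4.68 × 10^-4)²/(1.3 × 10^-5) = 1.73 × 10^-2 M

C₀ = 1.7 × 10^-2 M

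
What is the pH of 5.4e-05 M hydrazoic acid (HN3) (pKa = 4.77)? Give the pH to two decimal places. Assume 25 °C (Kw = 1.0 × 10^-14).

HN3 ⇌ N3- + H+
Ka = 10^(−4.77) = 1.70 × 10^-5
Let x = [H+] at equilibrium. Ka = x²/(5.4e-05 − x).
The 5% rule fails; solving x² + Ka·x − Ka·C₀ = 0 exactly:
x = [−1.7e-05 + √(1.7e-05² + 3.67e-09)]/2 = 2.30 × 10^-5 M
pH = −log(2.30 × 10^-5) = 4.64

pH = 4.64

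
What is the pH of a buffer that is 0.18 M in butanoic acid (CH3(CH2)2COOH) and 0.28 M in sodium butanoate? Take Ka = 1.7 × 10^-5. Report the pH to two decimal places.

pH = 4.96

pKa = −log(1.7 × 10^-5) = 4.770
Using pH = pKa + log([base]/[acid]) with [base]/[acid] = 0.28/0.18:
pH = 4.770 + (+0.192) = 4.96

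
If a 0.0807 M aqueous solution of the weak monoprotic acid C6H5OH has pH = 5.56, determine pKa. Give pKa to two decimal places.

pKa = 10.03

[H+] = 10^(-5.56) = 2.75 × 10^-6 M
At equilibrium [HA] = 0.0807 − 2.75 × 10^-6 = 8.07 × 10^-2 M
Ka = [H+][A-]/[HA] = (2.75 × 10^-6)² / 8.07 × 10^-2 = 9.37 × 10^-11
pKa = -log(9.37 × 10^-11) = 10.03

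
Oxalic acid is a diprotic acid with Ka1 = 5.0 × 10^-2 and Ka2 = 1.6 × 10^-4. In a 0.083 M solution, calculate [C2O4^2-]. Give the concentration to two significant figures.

1.6 × 10^-4 M

First ionization gives [H+] ≈ [HC2O4-] = 4.41 × 10^-2 M.
Second step: Ka2 = [H+][C2O4^2-]/[HC2O4-] ≈ [C2O4^2-] (since [H+] ≈ [HC2O4-]).
So [C2O4^2-] ≈ Ka2.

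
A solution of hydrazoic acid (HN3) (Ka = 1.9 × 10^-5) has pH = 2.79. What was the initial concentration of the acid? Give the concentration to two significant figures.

[H+] = 10^(-2.79) = 1.62 × 10^-3 M = x
Ka = x²/(C₀ − x) ⇒ C₀ = x + x²/Ka
C₀ = 1.62 × 10^-3 + (1.62 × 10^-3)²/(1.9 × 10^-5) = 1.40 × 10^-1 M

C₀ = 1.4 × 10^-1 M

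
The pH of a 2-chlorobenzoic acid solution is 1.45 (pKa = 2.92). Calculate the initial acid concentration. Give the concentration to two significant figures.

[H+] = 10^(-1.45) = 3.55 × 10^-2 M = x
Ka = 10^(−2.92) = 1.20 × 10^-3
Ka = x²/(C₀ − x) ⇒ C₀ = x + x²/Ka
C₀ = 3.55 × 10^-2 + (3.55 × 10^-2)²/(1.20 × 10^-3) = 1.09 M

C₀ = 1.1 M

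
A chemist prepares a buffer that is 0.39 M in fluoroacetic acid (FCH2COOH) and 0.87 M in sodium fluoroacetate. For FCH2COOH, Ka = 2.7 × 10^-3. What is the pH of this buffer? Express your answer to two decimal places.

pKa = −log(2.7 × 10^-3) = 2.569
Using pH = pKa + log([base]/[acid]) with [base]/[acid] = 0.87/0.39:
pH = 2.569 + (+0.348) = 2.92

pH = 2.92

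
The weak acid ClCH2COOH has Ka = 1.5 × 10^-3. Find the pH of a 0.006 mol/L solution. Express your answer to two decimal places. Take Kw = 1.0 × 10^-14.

pH = 2.63

ClCH2COOH ⇌ ClCH2COO- + H+
Ka = [H+]²/(0.006 − [H+]) = 1.5 × 10^-3
The 5% rule fails; solving [H+]² + Ka·[H+] − Ka·C₀ = 0 exactly:
[H+] = [−0.0015 + √(0.0015² + 3.6e-05)]/2 = 2.34 × 10^-3 M
pH = −log(2.34 × 10^-3) = 2.63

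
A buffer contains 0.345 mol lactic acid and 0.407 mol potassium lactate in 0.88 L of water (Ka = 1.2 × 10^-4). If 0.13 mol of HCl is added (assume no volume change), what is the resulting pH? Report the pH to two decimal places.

pH = 3.69

After neutralization: n(CH3CH(OH)COOH) = 0.475 mol, n(CH3CH(OH)COO-) = 0.277 mol.
pKa = −log(1.2 × 10^-4) = 3.921
pH = pKa + log(n_CH3CH(OH)COO-/n_CH3CH(OH)COOH) = 3.921 + log(0.277/0.475) = 3.921 + (-0.234)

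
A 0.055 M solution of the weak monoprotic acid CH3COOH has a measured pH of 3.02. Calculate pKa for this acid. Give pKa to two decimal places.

pKa = 4.77

[H+] = 10^(-3.02) = 9.55 × 10^-4 M
At equilibrium [HA] = 0.055 − 9.55 × 10^-4 = 5.40 × 10^-2 M
Ka = [H+][A-]/[HA] = (9.55 × 10^-4)² / 5.40 × 10^-2 = 1.69 × 10^-5
pKa = -log(1.69 × 10^-5) = 4.77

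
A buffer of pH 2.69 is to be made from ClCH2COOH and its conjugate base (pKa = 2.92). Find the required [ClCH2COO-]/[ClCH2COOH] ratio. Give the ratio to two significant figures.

pH = pKa + log(r) ⇒ log(r) = 2.69 − 2.92 = -0.23
r = [ClCH2COO-]/[ClCH2COOH] = 10^(-0.23) = 0.589

ratio = 0.59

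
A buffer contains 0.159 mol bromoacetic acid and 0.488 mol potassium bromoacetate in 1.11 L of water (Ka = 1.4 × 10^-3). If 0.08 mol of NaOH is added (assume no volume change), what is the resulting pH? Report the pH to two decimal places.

After neutralization: n(BrCH2COOH) = 0.079 mol, n(BrCH2COO-) = 0.568 mol.
pKa = −log(1.4 × 10^-3) = 2.854
pH = pKa + log(n_BrCH2COO-/n_BrCH2COOH) = 2.854 + log(0.568/0.079) = 2.854 + (+0.857)

pH = 3.71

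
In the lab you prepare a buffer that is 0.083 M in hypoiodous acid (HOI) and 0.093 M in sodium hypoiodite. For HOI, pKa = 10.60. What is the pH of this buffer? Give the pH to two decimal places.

pH = pKa + log([A⁻]/[HA]) = 10.60 + log(0.093/0.083)
pH = 10.60 + (+0.049) = 10.65

pH = 10.65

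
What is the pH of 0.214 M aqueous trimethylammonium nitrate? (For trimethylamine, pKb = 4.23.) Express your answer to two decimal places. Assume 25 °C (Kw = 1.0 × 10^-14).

(CH3)3NH+ is the conjugate acid of the weak base (CH3)3N.
Kb = 10^(−4.23) = 5.89 × 10^-5
Ka = Kw/Kb = 1.0×10^-14 / 5.89 × 10^-5 = 1.70 × 10^-10
From the ICE table, Ka = [H+]²/(0.214 − [H+]) = 1.70 × 10^-10.
Since Ka ≪ C₀, [H+] ≈ √(Ka·C₀) = 6.03 × 10^-6 M.
Check: 0.0028% ionized — well under 5%, approximation valid.
pH = −log[H+] = −log(6.03 × 10^-6) = 5.22

pH = 5.22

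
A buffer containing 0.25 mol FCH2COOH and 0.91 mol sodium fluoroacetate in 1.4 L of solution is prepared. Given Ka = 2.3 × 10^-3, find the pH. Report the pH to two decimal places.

pH = 3.20

pKa = −log(2.3 × 10^-3) = 2.638
Using pH = pKa + log([base]/[acid]) with [base]/[acid] = 0.91/0.25:
pH = 2.638 + (+0.561) = 3.20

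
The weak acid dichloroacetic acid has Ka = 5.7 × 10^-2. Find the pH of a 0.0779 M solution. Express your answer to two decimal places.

Cl2CHCOOH ⇌ Cl2CHCOO- + H+
Ka = x²/(0.0779 − x) = 5.7 × 10^-2
Here C₀/Ka ≈ 1.37, so the small-x approximation fails. Use the quadratic:
x = (−Ka + √(Ka² + 4·Ka·C₀))/2 = 4.40 × 10^-2 M
pH = −log(4.40 × 10^-2) = 1.36

pH = 1.36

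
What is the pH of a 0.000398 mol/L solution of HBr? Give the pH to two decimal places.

HBr is a strong acid and dissociates completely, so [H+] = 0.000398 M.
pH = -log(0.000398) = 3.40

pH = 3.40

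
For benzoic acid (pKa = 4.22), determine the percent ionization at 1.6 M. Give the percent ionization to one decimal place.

0.6%

C6H5COOH ⇌ C6H5COO- + H+; let x = [H+] at equilibrium.
Ka = 10^(−4.22) = 6.03 × 10^-5
x ≈ √(Ka·C₀) = √(6.03 × 10^-5 × 1.6) = 9.82 × 10^-3 M
Fraction ionized = 9.82 × 10^-3 / 1.6 = 0.0061 → 0.6%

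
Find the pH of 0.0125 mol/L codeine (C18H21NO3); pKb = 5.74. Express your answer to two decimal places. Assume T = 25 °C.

C18H21NO3 + H2O ⇌ C18H22NO3+ + OH-
Kb = 10^(−5.74) = 1.82 × 10^-6
From the ICE table, Kb = [OH-]²/(0.0125 − [OH-]) = 1.82 × 10^-6.
Since Kb ≪ C₀, [OH-] ≈ √(Kb·C₀) = 1.51 × 10^-4 M.
([OH-]/C₀ = 1.2% < 5%, so the approximation holds.)
pOH = −log(1.51 × 10^-4) = 3.82; pH = 14.00 − 3.82 = 10.18

pH = 10.18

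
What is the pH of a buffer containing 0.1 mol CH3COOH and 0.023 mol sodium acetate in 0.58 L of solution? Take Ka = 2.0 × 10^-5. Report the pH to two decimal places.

pKa = −log(2.0 × 10^-5) = 4.699
pH = pKa + log([A⁻]/[HA]) = 4.699 + log(0.023/0.1)
pH = 4.699 + (-0.638) = 4.06

pH = 4.06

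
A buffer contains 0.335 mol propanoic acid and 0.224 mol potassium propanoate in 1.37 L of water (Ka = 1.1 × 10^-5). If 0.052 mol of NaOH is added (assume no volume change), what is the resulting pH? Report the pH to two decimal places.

pH = 4.95

OH- converts CH3CH2COOH to CH3CH2COO-: CH3CH2COOH → 0.283 mol, CH3CH2COO- → 0.276 mol.
pKa = −log(1.1 × 10^-5) = 4.959
pH = pKa + log([A⁻]/[HA]) = 4.959 + log(0.276/0.283) = 4.959 -0.011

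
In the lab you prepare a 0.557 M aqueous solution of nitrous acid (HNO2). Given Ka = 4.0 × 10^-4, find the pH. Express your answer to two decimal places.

HNO2 ⇌ NO2- + H+
From the ICE table, Ka = [H+]²/(0.557 − [H+]) = 4.0 × 10^-4.
Neglecting [H+] in the denominator: [H+] = √(4.0 × 10^-4 × 0.557) = 1.49 × 10^-2 M
pH = −log[H+] = −log(1.49 × 10^-2) = 1.83

pH = 1.83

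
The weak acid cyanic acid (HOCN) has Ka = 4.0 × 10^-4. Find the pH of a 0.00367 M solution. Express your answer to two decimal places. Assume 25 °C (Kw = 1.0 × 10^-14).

HOCN ⇌ OCN- + H+
From the ICE table, Ka = x²/(0.00367 − x) = 4.0 × 10^-4.
Here C₀/Ka ≈ 9.17, so the small-x approximation fails. Use the quadratic:
x = [−0.0004 + √(0.0004² + 5.87e-06)]/2 = 1.03 × 10^-3 M
pH = −log[H+] = −log(1.03 × 10^-3) = 2.99

pH = 2.99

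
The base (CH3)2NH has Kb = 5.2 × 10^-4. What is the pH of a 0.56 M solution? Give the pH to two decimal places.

(CH3)2NH + H2O ⇌ (CH3)2NH2+ + OH-
Let x = [OH-] at equilibrium. Kb = x²/(0.56 − x).
Since Kb ≪ C₀, x ≈ √(Kb·C₀) = 1.71 × 10^-2 M.
pOH = −log(1.71 × 10^-2) = 1.77; pH = 14.00 − 1.77 = 12.23

pH = 12.23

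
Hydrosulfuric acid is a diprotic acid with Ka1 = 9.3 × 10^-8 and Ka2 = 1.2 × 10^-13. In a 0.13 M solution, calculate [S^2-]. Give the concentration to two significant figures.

First ionization gives [H+] ≈ [HS-] = 1.10 × 10^-4 M.
Second step: Ka2 = [H+][S^2-]/[HS-] ≈ [S^2-] (since [H+] ≈ [HS-]).
So [S^2-] ≈ Ka2.

1.2 × 10^-13 M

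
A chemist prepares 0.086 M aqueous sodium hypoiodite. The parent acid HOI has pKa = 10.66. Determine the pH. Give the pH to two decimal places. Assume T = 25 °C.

OI- is the conjugate base of the weak acid HOI.
Ka = 10^(−10.66) = 2.19 × 10^-11
Kb = Kw/Ka = 1.0×10^-14 / 2.19 × 10^-11 = 4.57 × 10^-4
Let x = [OH-] at equilibrium. Kb = x²/(0.086 − x).
Here C₀/Kb ≈ 188, so the small-x approximation fails. Use the quadratic:
x = [−0.000457 + √(0.000457² + 0.000157)]/2 = 6.04 × 10^-3 M
pOH = −log(6.04 × 10^-3) = 2.22; pH = 14.00 − 2.22 = 11.78

pH = 11.78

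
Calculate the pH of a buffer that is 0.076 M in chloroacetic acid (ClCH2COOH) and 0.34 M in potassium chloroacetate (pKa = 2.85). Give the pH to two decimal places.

Using pH = pKa + log([base]/[acid]) with [base]/[acid] = 0.34/0.076:
pH = 2.85 + (+0.651) = 3.50

pH = 3.50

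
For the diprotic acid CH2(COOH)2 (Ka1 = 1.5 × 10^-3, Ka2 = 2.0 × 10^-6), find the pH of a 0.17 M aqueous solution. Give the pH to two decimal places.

Since Ka1 ≫ Ka2, the first ionization dominates [H+].
Ka1 = x²/(0.17 − x) = 1.5 × 10^-3
Solving the quadratic: x = (−Ka1 + √(Ka1² + 4·Ka1·C₀))/2 = 1.52 × 10^-2 M
pH = −log(1.52 × 10^-2) = 1.82

pH = 1.82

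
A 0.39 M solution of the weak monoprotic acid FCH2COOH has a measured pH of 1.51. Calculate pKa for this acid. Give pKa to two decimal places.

pKa = 2.58

[H+] = 10^(-1.51) = 3.09 × 10^-2 M
At equilibrium [HA] = 0.39 − 3.09 × 10^-2 = 3.59 × 10^-1 M
Ka = [H+][A-]/[HA] = (3.09 × 10^-2)² / 3.59 × 10^-1 = 2.66 × 10^-3
pKa = -log(2.66 × 10^-3) = 2.58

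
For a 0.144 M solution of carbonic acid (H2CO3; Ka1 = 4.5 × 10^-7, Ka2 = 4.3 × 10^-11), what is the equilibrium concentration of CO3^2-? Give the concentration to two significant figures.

4.3 × 10^-11 M

First ionization gives [H+] ≈ [HCO3-] = 2.55 × 10^-4 M.
Second step: Ka2 = [H+][CO3^2-]/[HCO3-] ≈ [CO3^2-] (since [H+] ≈ [HCO3-]).
So [CO3^2-] ≈ Ka2.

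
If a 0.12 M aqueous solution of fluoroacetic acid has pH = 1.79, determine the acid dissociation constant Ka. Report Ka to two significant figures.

Ka = 2.5 × 10^-3

[H+] = 10^(-1.79) = 1.62 × 10^-2 M
At equilibrium [HA] = 0.12 − 1.62 × 10^-2 = 1.04 × 10^-1 M
Ka = [H+][A-]/[HA] = (1.62 × 10^-2)² / 1.04 × 10^-1 = 2.5 × 10^-3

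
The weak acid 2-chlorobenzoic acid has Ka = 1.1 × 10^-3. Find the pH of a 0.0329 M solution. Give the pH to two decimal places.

pH = 2.26

ClC6H4COOH ⇌ ClC6H4COO- + H+
Ka = [H+]²/(0.0329 − [H+]) = 1.1 × 10^-3
[H+] is not negligible relative to C₀; solve [H+]² + 0.0011·[H+] − 3.62e-05 = 0.
[H+] = [−0.0011 + √(0.0011² + 0.000145)]/2 = 5.49 × 10^-3 M
pH = −log(5.49 × 10^-3) = 2.26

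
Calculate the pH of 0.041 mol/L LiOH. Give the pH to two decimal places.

LiOH is a strong base; [OH-] = 0.041 M.
pOH = -log(0.041) = 1.39
pH = 14.00 - 1.39 = 12.61

pH = 12.61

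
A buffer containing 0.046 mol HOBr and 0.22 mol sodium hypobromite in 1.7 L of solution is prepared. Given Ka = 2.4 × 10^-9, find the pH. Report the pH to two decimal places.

pH = 9.30

pKa = −log(2.4 × 10^-9) = 8.620
pH = pKa + log([A⁻]/[HA]) = 8.620 + log(0.22/0.046)
pH = 8.620 + (+0.680) = 9.30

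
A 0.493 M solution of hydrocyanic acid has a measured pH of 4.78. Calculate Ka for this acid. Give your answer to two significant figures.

[H+] = 10^(-4.78) = 1.66 × 10^-5 M
At equilibrium [HA] = 0.493 − 1.66 × 10^-5 = 4.93 × 10^-1 M
Ka = [H+][A-]/[HA] = (1.66 × 10^-5)² / 4.93 × 10^-1 = 5.6 × 10^-10

Ka = 5.6 × 10^-10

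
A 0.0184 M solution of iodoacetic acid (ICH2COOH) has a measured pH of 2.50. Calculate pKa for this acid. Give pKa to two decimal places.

pKa = 3.18

[H+] = 10^(-2.50) = 3.16 × 10^-3 M
At equilibrium [HA] = 0.0184 − 3.16 × 10^-3 = 1.52 × 10^-2 M
Ka = [H+][A-]/[HA] = (3.16 × 10^-3)² / 1.52 × 10^-2 = 6.57 × 10^-4
pKa = -log(6.57 × 10^-4) = 3.18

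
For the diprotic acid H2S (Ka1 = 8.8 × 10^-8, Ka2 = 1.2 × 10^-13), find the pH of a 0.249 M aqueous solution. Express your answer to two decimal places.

Ka1 ≫ Ka2, so treat the first dissociation as the only significant source of H+.
Ka1 = x²/(0.249 − x) = 8.8 × 10^-8
x ≈ √(8.8 × 10^-8 × 0.249) = 1.48 × 10^-4 M
pH = −log(1.48 × 10^-4) = 3.83

pH = 3.83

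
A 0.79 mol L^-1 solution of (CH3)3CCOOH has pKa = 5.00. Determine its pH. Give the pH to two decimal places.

(CH3)3CCOOH ⇌ (CH3)3CCOO- + H+
Ka = 10^(−5.00) = 1.00 × 10^-5
Ka = x²/(0.79 − x) = 1.00 × 10^-5
Since Ka ≪ C₀, x ≈ √(Ka·C₀) = 2.81 × 10^-3 M.
pH = −log[H+] = −log(2.81 × 10^-3) = 2.55

pH = 2.55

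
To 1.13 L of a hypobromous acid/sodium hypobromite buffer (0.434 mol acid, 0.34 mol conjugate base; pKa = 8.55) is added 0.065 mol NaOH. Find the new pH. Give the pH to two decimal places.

After neutralization: n(HOBr) = 0.369 mol, n(OBr-) = 0.405 mol.
Henderson–Hasselbalch with mole ratio 0.405/0.369: pH = 8.55 + (+0.040)

pH = 8.59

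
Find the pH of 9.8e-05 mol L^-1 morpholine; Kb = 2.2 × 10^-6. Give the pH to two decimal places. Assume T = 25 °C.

C4H8ONH + H2O ⇌ C4H8ONH2+ + OH-
From the ICE table, Kb = [OH-]²/(9.8e-05 − [OH-]) = 2.2 × 10^-6.
Here C₀/Kb ≈ 44.5, so the small-[OH-] approximation fails. Use the quadratic:
[OH-] = [−2.2e-06 + √(2.2e-06² + 8.62e-10)]/2 = 1.36 × 10^-5 M
pOH = −log(1.36 × 10^-5) = 4.87; pH = 14.00 − 4.87 = 9.13

pH = 9.13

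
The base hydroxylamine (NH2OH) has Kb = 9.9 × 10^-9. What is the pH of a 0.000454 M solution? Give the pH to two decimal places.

NH2OH + H2O ⇌ NH3OH+ + OH-
From the ICE table, Kb = [OH-]²/(0.000454 − [OH-]) = 9.9 × 10^-9.
Since Kb ≪ C₀, [OH-] ≈ √(Kb·C₀) = 2.12 × 10^-6 M.
pOH = −log(2.12 × 10^-6) = 5.67; pH = 14.00 − 5.67 = 8.33

pH = 8.33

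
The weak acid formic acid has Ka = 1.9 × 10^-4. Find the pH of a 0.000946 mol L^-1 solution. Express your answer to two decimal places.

HCOOH ⇌ HCOO- + H+
From the ICE table, Ka = [H+]²/(0.000946 − [H+]) = 1.9 × 10^-4.
Here C₀/Ka ≈ 4.98, so the small-[H+] approximation fails. Use the quadratic:
[H+] = (−Ka + √(Ka² + 4·Ka·C₀))/2 = 3.39 × 10^-4 M
pH = −log(3.39 × 10^-4) = 3.47

pH = 3.47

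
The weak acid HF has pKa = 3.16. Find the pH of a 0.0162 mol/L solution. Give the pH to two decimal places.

HF ⇌ F- + H+
Ka = 10^(−3.16) = 6.92 × 10^-4
From the ICE table, Ka = [H+]²/(0.0162 − [H+]) = 6.92 × 10^-4.
The 5% rule fails; solving [H+]² + Ka·[H+] − Ka·C₀ = 0 exactly:
[H+] = [−0.000692 + √(0.000692² + 4.48e-05)]/2 = 3.02 × 10^-3 M
pH = −log(3.02 × 10^-3) = 2.52

pH = 2.52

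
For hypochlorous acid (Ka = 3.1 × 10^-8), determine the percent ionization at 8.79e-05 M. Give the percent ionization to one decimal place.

HOCl ⇌ OCl- + H+; let x = [H+] at equilibrium.
x ≈ √(Ka·C₀) = √(3.1 × 10^-8 × 8.79e-05) = 1.65 × 10^-6 M
% ionization = x/C₀ × 100% = 1.65 × 10^-6/8.79e-05 × 100% = 1.9%

1.9%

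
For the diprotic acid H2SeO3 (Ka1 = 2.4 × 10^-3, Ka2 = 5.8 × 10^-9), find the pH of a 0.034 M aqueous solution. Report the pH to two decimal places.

pH = 2.10

Since Ka1 ≫ Ka2, the first ionization dominates [H+].
Ka1 = x²/(0.034 − x) = 2.4 × 10^-3
Solving the quadratic: x = (−Ka1 + √(Ka1² + 4·Ka1·C₀))/2 = 7.91 × 10^-3 M
pH = −log(7.91 × 10^-3) = 2.10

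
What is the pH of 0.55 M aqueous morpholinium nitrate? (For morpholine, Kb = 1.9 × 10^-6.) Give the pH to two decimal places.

pH = 4.27

C4H8ONH2+ is the conjugate acid of the weak base C4H8ONH.
Ka = Kw/Kb = 1.0×10^-14 / 1.9 × 10^-6 = 5.26 × 10^-9
Let x = [H+] at equilibrium. Ka = x²/(0.55 − x).
Neglecting x in the denominator: x = √(5.26 × 10^-9 × 0.55) = 5.38 × 10^-5 M
pH = −log(5.38 × 10^-5) = 4.27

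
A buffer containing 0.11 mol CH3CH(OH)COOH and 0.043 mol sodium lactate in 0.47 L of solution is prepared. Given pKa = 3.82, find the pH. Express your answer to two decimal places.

pH = 3.41

pH = pKa + log([A⁻]/[HA]) = 3.82 + log(0.043/0.11)
pH = 3.82 + (-0.408) = 3.41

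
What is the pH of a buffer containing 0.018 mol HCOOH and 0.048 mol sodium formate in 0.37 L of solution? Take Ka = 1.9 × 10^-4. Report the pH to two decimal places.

pH = 4.15

pKa = −log(1.9 × 10^-4) = 3.721
pH = pKa + log([A⁻]/[HA]) = 3.721 + log(0.048/0.018)
pH = 3.721 + (+0.426) = 4.15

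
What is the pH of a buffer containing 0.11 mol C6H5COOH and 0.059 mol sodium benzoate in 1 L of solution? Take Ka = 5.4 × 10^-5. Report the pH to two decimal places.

pKa = −log(5.4 × 10^-5) = 4.268
Henderson–Hasselbalch: pH = pKa + log([C6H5COO-]/[C6H5COOH]) = 4.268 + log(0.059/0.11)
pH = 4.268 + (-0.271) = 4.00

pH = 4.00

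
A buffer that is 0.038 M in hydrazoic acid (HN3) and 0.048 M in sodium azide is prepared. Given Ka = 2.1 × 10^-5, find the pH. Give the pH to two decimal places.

pH = 4.78

pKa = −log(2.1 × 10^-5) = 4.678
pH = pKa + log([A⁻]/[HA]) = 4.678 + log(0.048/0.038)
pH = 4.678 + (+0.101) = 4.78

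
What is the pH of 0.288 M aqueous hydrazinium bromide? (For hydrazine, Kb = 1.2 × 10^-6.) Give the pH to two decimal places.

pH = 4.31

N2H5+ is the conjugate acid of the weak base N2H4.
Ka = Kw/Kb = 1.0×10^-14 / 1.2 × 10^-6 = 8.33 × 10^-9
Ka = [H+]²/(0.288 − [H+]) = 8.33 × 10^-9
Assume [H+] ≪ 0.288: [H+] ≈ √(8.33 × 10^-9 × 0.288) = 4.90 × 10^-5 M
([H+]/C₀ = 0.017% < 5%, so the approximation holds.)
pH = −log[H+] = −log(4.90 × 10^-5) = 4.31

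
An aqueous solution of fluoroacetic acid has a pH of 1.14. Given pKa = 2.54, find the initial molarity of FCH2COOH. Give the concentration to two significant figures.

C₀ = 1.9 M

[H+] = 10^(-1.14) = 7.24 × 10^-2 M = x
Ka = 10^(−2.54) = 2.88 × 10^-3
Ka = x²/(C₀ − x) ⇒ C₀ = x + x²/Ka
C₀ = 7.24 × 10^-2 + (7.24 × 10^-2)²/(2.88 × 10^-3) = 1.89 M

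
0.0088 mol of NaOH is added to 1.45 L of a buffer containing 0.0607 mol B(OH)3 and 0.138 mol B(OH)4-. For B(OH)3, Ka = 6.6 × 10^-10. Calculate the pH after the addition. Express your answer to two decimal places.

OH- converts B(OH)3 to B(OH)4-: B(OH)3 → 0.0519 mol, B(OH)4- → 0.147 mol.
pKa = −log(6.6 × 10^-10) = 9.180
pH = pKa + log([A⁻]/[HA]) = 9.180 + log(0.147/0.0519) = 9.180 +0.452

pH = 9.63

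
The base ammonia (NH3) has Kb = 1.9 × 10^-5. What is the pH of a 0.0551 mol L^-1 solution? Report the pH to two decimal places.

NH3 + H2O ⇌ NH4+ + OH-
Kb = [OH-]²/(0.0551 − [OH-]) = 1.9 × 10^-5
Since Kb ≪ C₀, [OH-] ≈ √(Kb·C₀) = 1.02 × 10^-3 M.
pOH = −log(1.02 × 10^-3) = 2.99; pH = 14.00 − 2.99 = 11.01

pH = 11.01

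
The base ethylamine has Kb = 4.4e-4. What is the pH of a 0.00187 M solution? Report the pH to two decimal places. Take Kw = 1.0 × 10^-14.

pH = 10.85

C2H5NH2 + H2O ⇌ C2H5NH3+ + OH-
From the ICE table, Kb = [OH-]²/(0.00187 − [OH-]) = 4.4 × 10^-4.
The 5% rule fails; solving [OH-]² + Kb·[OH-] − Kb·C₀ = 0 exactly:
[OH-] = [−0.00044 + √(0.00044² + 3.29e-06)]/2 = 7.13 × 10^-4 M
pOH = 3.15, so pH = 14.00 − pOH = 10.85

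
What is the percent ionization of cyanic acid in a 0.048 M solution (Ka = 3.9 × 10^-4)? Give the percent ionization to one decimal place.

HOCN ⇌ OCN- + H+; let x = [H+] at equilibrium.
Ka = x²/(C₀ − x); solving the quadratic gives x = 4.14 × 10^-3 M.
% ionization = x/C₀ × 100% = 4.14 × 10^-3/0.048 × 100% = 8.6%

8.6%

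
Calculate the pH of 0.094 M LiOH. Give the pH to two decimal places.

LiOH is a strong base; [OH-] = 0.094 M.
pOH = -log(0.094) = 1.03
pH = 14.00 - 1.03 = 12.97

pH = 12.97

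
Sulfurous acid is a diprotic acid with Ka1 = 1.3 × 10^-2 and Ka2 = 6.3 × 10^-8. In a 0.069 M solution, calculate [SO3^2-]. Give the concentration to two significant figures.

First ionization gives [H+] ≈ [HSO3-] = 2.41 × 10^-2 M.
Second step: Ka2 = [H+][SO3^2-]/[HSO3-] ≈ [SO3^2-] (since [H+] ≈ [HSO3-]).
So [SO3^2-] ≈ Ka2.

6.3 × 10^-8 M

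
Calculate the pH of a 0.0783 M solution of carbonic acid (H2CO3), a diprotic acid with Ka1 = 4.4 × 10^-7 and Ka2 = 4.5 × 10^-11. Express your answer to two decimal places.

Since Ka1 ≫ Ka2, the first ionization dominates [H+].
Ka1 = x²/(0.0783 − x) = 4.4 × 10^-7
x ≈ √(4.4 × 10^-7 × 0.0783) = 1.86 × 10^-4 M
pH = −log(1.86 × 10^-4) = 3.73

pH = 3.73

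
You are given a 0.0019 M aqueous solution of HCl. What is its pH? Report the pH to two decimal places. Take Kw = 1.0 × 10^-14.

pH = 2.72

HCl is a strong acid and dissociates completely, so [H+] = 0.0019 M.
pH = -log(0.0019) = 2.72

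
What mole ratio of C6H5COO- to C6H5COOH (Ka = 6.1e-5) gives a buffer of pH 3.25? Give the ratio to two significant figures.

pKa = -log(6.1 × 10^-5) = 4.215
pH = pKa + log(r) ⇒ log(r) = 3.25 − 4.215 = -0.965
r = [C6H5COO-]/[C6H5COOH] = 10^(-0.965) = 0.108

ratio = 0.11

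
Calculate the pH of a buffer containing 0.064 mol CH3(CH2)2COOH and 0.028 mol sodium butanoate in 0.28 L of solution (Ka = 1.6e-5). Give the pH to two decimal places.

pKa = −log(1.6 × 10^-5) = 4.796
Using pH = pKa + log([base]/[acid]) with [base]/[acid] = 0.028/0.064:
pH = 4.796 + (-0.359) = 4.44

pH = 4.44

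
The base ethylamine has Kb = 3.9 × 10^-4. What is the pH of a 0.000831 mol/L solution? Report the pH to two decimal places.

C2H5NH2 + H2O ⇌ C2H5NH3+ + OH-
From the ICE table, Kb = x²/(0.000831 − x) = 3.9 × 10^-4.
The 5% rule fails; solving x² + Kb·x − Kb·C₀ = 0 exactly:
x = (−Kb + √(Kb² + 4·Kb·C₀))/2 = 4.07 × 10^-4 M
pOH = −log(4.07 × 10^-4) = 3.39; pH = 14.00 − 3.39 = 10.61

pH = 10.61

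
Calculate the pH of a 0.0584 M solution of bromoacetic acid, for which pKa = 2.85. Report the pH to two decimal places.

pH = 2.08

BrCH2COOH ⇌ BrCH2COO- + H+
Ka = 10^(−2.85) = 1.41 × 10^-3
Ka = [H+]²/(0.0584 − [H+]) = 1.41 × 10^-3
The 5% rule fails; solving [H+]² + Ka·[H+] − Ka·C₀ = 0 exactly:
[H+] = (−Ka + √(Ka² + 4·Ka·C₀))/2 = 8.40 × 10^-3 M
pH = −log(8.40 × 10^-3) = 2.08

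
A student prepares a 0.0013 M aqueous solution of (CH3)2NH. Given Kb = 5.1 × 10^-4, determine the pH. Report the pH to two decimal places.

pH = 10.78

(CH3)2NH + H2O ⇌ (CH3)2NH2+ + OH-
From the ICE table, Kb = [OH-]²/(0.0013 − [OH-]) = 5.1 × 10^-4.
The 5% rule fails; solving [OH-]² + Kb·[OH-] − Kb·C₀ = 0 exactly:
[OH-] = [−0.00051 + √(0.00051² + 2.65e-06)]/2 = 5.98 × 10^-4 M
pOH = 3.22, so pH = 14.00 − pOH = 10.78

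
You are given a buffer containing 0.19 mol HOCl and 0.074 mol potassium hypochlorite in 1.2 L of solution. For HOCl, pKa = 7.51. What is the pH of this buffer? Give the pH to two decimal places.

pH = 7.10

pH = pKa + log([A⁻]/[HA]) = 7.51 + log(0.074/0.19)
pH = 7.51 + (-0.410) = 7.10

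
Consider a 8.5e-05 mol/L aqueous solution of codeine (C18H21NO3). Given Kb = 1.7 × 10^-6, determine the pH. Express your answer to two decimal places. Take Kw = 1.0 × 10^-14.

C18H21NO3 + H2O ⇌ C18H22NO3+ + OH-
Let x = [OH-] at equilibrium. Kb = x²/(8.5e-05 − x).
The 5% rule fails; solving x² + Kb·x − Kb·C₀ = 0 exactly:
x = [−1.7e-06 + √(1.7e-06² + 5.78e-10)]/2 = 1.12 × 10^-5 M
pOH = 4.95, so pH = 14.00 − pOH = 9.05

pH = 9.05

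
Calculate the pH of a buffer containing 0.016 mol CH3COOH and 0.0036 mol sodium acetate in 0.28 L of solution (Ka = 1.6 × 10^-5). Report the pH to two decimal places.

pKa = −log(1.6 × 10^-5) = 4.796
pH = pKa + log([A⁻]/[HA]) = 4.796 + log(0.0036/0.016)
pH = 4.796 + (-0.648) = 4.15

pH = 4.15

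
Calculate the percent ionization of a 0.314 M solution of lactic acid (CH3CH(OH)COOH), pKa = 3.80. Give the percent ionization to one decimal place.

2.2%

CH3CH(OH)COOH ⇌ CH3CH(OH)COO- + H+; let x = [H+] at equilibrium.
Ka = 10^(−3.80) = 1.58 × 10^-4
x ≈ √(Ka·C₀) = √(1.58 × 10^-4 × 0.314) = 7.04 × 10^-3 M
Fraction ionized = 7.04 × 10^-3 / 0.314 = 0.0224 → 2.2%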